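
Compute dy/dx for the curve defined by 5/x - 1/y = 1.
Take d/dx of both sides. Since y is implicitly a function of x, the chain rule attaches a y' = dy/dx factor whenever we differentiate through y.

Set F(x, y) = (left side) − (right side), so the curve is F = 0. Differentiating each term of F:
  d/dx[-1/y] = y'/y^2
  d/dx[5/x] = -5/x^2
  d/dx[-1] = 0

Collecting, the y'-free part is the partial derivative in x and the y' coefficient is the partial derivative in y:
  ∂F/∂x = -5/x^2
  ∂F/∂y = y^(-2)

so d/dx[F(x, y(x))] = ∂F/∂x + (∂F/∂y)·y' = 0. Rearranging,
  dy/dx = -(∂F/∂x)/(∂F/∂y) = -(-5/x^2)/(y^(-2)) = 5y^2/x^2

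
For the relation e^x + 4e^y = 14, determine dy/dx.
Apply d/dx to both sides, remembering that y depends on x. Each occurrence of y therefore brings in a y' = dy/dx via the chain rule.

With F(x, y) equal to the left-hand side minus the right, differentiate F term by term:
  d/dx[e^(x)] = e^(x)
  d/dx[4e^(y)] = 4·y'·e^(y)
  d/dx[-14] = 0
Adding these up, d/dx[F] = 0 becomes
  (e^(x)) + (4e^(y))·y' = 0,
so isolating y',
  dy/dx = -(e^(x))/(4e^(y)) = -e^(x - y)/4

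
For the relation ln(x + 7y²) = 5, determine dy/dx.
Differentiate both sides with respect to x, treating y as y(x). By the chain rule, any term containing y contributes a factor of y' = dy/dx when we differentiate it.

Move every term to one side and write the relation as F(x, y) = 0. Term by term,
  d/dx[ln(x + 7y^2)] = (14y·y' + 1)/(x + 7y^2)
  d/dx[-5] = 0

The pieces without y' make up ∂F/∂x and the coefficient of y' is ∂F/∂y:
  ∂F/∂x = 1/(x + 7y^2),
  ∂F/∂y = 14y/(x + 7y^2).

Since d/dx[F] = ∂F/∂x + (∂F/∂y)·y' = 0, solve for y':
  (∂F/∂y)·y' = -∂F/∂x
  dy/dx = -(∂F/∂x)/(∂F/∂y) = -(1/(x + 7y^2))/(14y/(x + 7y^2)) = -1/(14y)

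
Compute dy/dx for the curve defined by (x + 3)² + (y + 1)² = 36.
Take d/dx of both sides. Since y is implicitly a function of x, the chain rule attaches a y' = dy/dx factor whenever we differentiate through y.

Set F(x, y) = (left side) − (right side), so the curve is F = 0. Differentiating each term of F:
  d/dx[(x + 3)^2] = 2x + 6
  d/dx[(y + 1)^2] = 2·y'(y + 1)
  d/dx[-36] = 0

Collecting, the y'-free part is the partial derivative in x and the y' coefficient is the partial derivative in y:
  ∂F/∂x = 2x + 6
  ∂F/∂y = 2y + 2

so d/dx[F(x, y(x))] = ∂F/∂x + (∂F/∂y)·y' = 0. Rearranging,
  dy/dx = -(∂F/∂x)/(∂F/∂y) = -(2x + 6)/(2y + 2) = (-x - 3)/(y + 1)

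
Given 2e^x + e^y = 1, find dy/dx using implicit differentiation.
Apply d/dx to both sides, remembering that y depends on x. Each occurrence of y therefore brings in a y' = dy/dx via the chain rule.

With F(x, y) equal to the left-hand side minus the right, differentiate F term by term:
  d/dx[2e^(x)] = 2e^(x)
  d/dx[e^(y)] = y'·e^(y)
  d/dx[-1] = 0
Adding these up, d/dx[F] = 0 becomes
  (2e^(x)) + (e^(y))·y' = 0,
so isolating y',
  dy/dx = -(2e^(x))/(e^(y)) = -2e^(x - y)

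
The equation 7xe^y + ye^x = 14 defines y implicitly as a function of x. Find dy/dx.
Take d/dx of both sides. Since y is implicitly a function of x, the chain rule attaches a y' = dy/dx factor whenever we differentiate through y.

Set F(x, y) = (left side) − (right side), so the curve is F = 0. Differentiating each term of F:
  d/dx[7x·e^(y)] = 7x·y'·e^(y) + 7e^(y)
  d/dx[y·e^(x)] = y·e^(x) + y'·e^(x)
  d/dx[-14] = 0

Collecting, the y'-free part is the partial derivative in x and the y' coefficient is the partial derivative in y:
  ∂F/∂x = y·e^(x) + 7e^(y)
  ∂F/∂y = 7x·e^(y) + e^(x)

so d/dx[F(x, y(x))] = ∂F/∂x + (∂F/∂y)·y' = 0. Rearranging,
  dy/dx = -(∂F/∂x)/(∂F/∂y) = -(y·e^(x) + 7e^(y))/(7x·e^(y) + e^(x)) = (-y·e^(x) - 7e^(y))/(7x·e^(y) + e^(x))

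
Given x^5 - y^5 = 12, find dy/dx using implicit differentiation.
Take d/dx of both sides. Since y is implicitly a function of x, the chain rule attaches a y' = dy/dx factor whenever we differentiate through y.

Set F(x, y) = (left side) − (right side), so the curve is F = 0. Differentiating each term of F:
  d/dx[x^5] = 5x^4
  d/dx[-y^5] = -5y^4·y'
  d/dx[-12] = 0

Collecting, the y'-free part is the partial derivative in x and the y' coefficient is the partial derivative in y:
  ∂F/∂x = 5x^4
  ∂F/∂y = -5y^4

so d/dx[F(x, y(x))] = ∂F/∂x + (∂F/∂y)·y' = 0. Rearranging,
  dy/dx = -(∂F/∂x)/(∂F/∂y) = -(5x^4)/(-5y^4) = x^4/y^4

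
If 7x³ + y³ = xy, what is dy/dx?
Apply d/dx to both sides, remembering that y depends on x. Each occurrence of y therefore brings in a y' = dy/dx via the chain rule.

With F(x, y) equal to the left-hand side minus the right, differentiate F term by term:
  d/dx[7x^3] = 21x^2
  d/dx[-xy] = -x·y' - y
  d/dx[y^3] = 3y^2·y'
Adding these up, d/dx[F] = 0 becomes
  (21x^2 - y) + (-x + 3y^2)·y' = 0,
so isolating y',
  dy/dx = -(21x^2 - y)/(-x + 3y^2) = (21x^2 - y)/(x - 3y^2)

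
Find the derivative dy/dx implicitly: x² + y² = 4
Differentiate both sides with respect to x, treating y as y(x). By the chain rule, any term containing y contributes a factor of y' = dy/dx when we differentiate it.

Move every term to one side and write the relation as F(x, y) = 0. Term by term,
  d/dx[x^2] = 2x
  d/dx[y^2] = 2y·y'
  d/dx[-4] = 0

The pieces without y' make up ∂F/∂x and the coefficient of y' is ∂F/∂y:
  ∂F/∂x = 2x,
  ∂F/∂y = 2y.

Since d/dx[F] = ∂F/∂x + (∂F/∂y)·y' = 0, solve for y':
  (∂F/∂y)·y' = -∂F/∂x
  dy/dx = -(∂F/∂x)/(∂F/∂y) = -(2x)/(2y) = -x/y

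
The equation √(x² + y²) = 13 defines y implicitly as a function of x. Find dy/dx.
Take d/dx of both sides. Since y is implicitly a function of x, the chain rule attaches a y' = dy/dx factor whenever we differentiate through y.

Set F(x, y) = (left side) − (right side), so the curve is F = 0. Differentiating each term of F:
  d/dx[√(x^2 + y^2)] = (x + y·y')/√(x^2 + y^2)
  d/dx[-13] = 0

Collecting, the y'-free part is the partial derivative in x and the y' coefficient is the partial derivative in y:
  ∂F/∂x = x/√(x^2 + y^2)
  ∂F/∂y = y/√(x^2 + y^2)

so d/dx[F(x, y(x))] = ∂F/∂x + (∂F/∂y)·y' = 0. Rearranging,
  dy/dx = -(∂F/∂x)/(∂F/∂y) = -(x/√(x^2 + y^2))/(y/√(x^2 + y^2)) = -x/y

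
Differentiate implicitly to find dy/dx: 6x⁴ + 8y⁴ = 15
Differentiate the relation implicitly: treat y = y(x) and apply the chain rule, so every y-derivative picks up a y' = dy/dx factor.

With everything moved to the left-hand side, differentiate term by term:
  d/dx[6x^4] = 24x^3
  d/dx[8y^4] = 32y^3·y'
  d/dx[-15] = 0

Separating the contributions that come from x directly and those that come through y:
  without y':      24x^3
  multiplying y':  32y^3

so (24x^3) + (32y^3)·y' = 0, and therefore
  dy/dx = -(24x^3)/(32y^3) = -3x^3/(4y^3)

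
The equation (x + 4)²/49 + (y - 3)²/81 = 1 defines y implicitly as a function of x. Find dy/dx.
Differentiate the relation implicitly: treat y = y(x) and apply the chain rule, so every y-derivative picks up a y' = dy/dx factor.

With everything moved to the left-hand side, differentiate term by term:
  d/dx[(x + 4)^2/49] = 2x/49 + 8/49
  d/dx[(y - 3)^2/81] = 2·y'(y - 3)/81
  d/dx[-1] = 0

Separating the contributions that come from x directly and those that come through y:
  without y':      2x/49 + 8/49
  multiplying y':  2y/81 - 2/27

so (2x/49 + 8/49) + (2y/81 - 2/27)·y' = 0, and therefore
  dy/dx = -(2x/49 + 8/49)/(2y/81 - 2/27)
        = -(2(x + 4)/49)/(2(y - 3)/81) = 81(-x - 4)/(49(y - 3))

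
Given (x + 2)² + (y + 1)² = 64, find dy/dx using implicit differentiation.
Take d/dx of both sides. Since y is implicitly a function of x, the chain rule attaches a y' = dy/dx factor whenever we differentiate through y.

Set F(x, y) = (left side) − (right side), so the curve is F = 0. Differentiating each term of F:
  d/dx[(x + 2)^2] = 2x + 4
  d/dx[(y + 1)^2] = 2·y'(y + 1)
  d/dx[-64] = 0

Collecting, the y'-free part is the partial derivative in x and the y' coefficient is the partial derivative in y:
  ∂F/∂x = 2x + 4
  ∂F/∂y = 2y + 2

so d/dx[F(x, y(x))] = ∂F/∂x + (∂F/∂y)·y' = 0. Rearranging,
  dy/dx = -(∂F/∂x)/(∂F/∂y) = -(2x + 4)/(2y + 2) = (-x - 2)/(y + 1)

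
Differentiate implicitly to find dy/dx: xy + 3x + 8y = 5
Take d/dx of both sides. Since y is implicitly a function of x, the chain rule attaches a y' = dy/dx factor whenever we differentiate through y.

Set F(x, y) = (left side) − (right side), so the curve is F = 0. Differentiating each term of F:
  d/dx[xy] = x·y' + y
  d/dx[3x] = 3
  d/dx[8y] = 8·y'
  d/dx[-5] = 0

Collecting, the y'-free part is the partial derivative in x and the y' coefficient is the partial derivative in y:
  ∂F/∂x = y + 3
  ∂F/∂y = x + 8

so d/dx[F(x, y(x))] = ∂F/∂x + (∂F/∂y)·y' = 0. Rearranging,
  dy/dx = -(∂F/∂x)/(∂F/∂y) = -(y + 3)/(x + 8) = (-y - 3)/(x + 8)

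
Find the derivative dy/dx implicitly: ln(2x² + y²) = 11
Differentiate both sides with respect to x, treating y as y(x). By the chain rule, any term containing y contributes a factor of y' = dy/dx when we differentiate it.

Move every term to one side and write the relation as F(x, y) = 0. Term by term,
  d/dx[ln(2x^2 + y^2)] = (4x + 2y·y')/(2x^2 + y^2)
  d/dx[-11] = 0

The pieces without y' make up ∂F/∂x and the coefficient of y' is ∂F/∂y:
  ∂F/∂x = 4x/(2x^2 + y^2),
  ∂F/∂y = 2y/(2x^2 + y^2).

Since d/dx[F] = ∂F/∂x + (∂F/∂y)·y' = 0, solve for y':
  (∂F/∂y)·y' = -∂F/∂x
  dy/dx = -(∂F/∂x)/(∂F/∂y) = -(4x/(2x^2 + y^2))/(2y/(2x^2 + y^2)) = -2x/y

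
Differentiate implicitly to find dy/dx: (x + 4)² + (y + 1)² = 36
Differentiate both sides with respect to x, treating y as y(x). By the chain rule, any term containing y contributes a factor of y' = dy/dx when we differentiate it.

Move every term to one side and write the relation as F(x, y) = 0. Term by term,
  d/dx[(x + 4)^2] = 2x + 8
  d/dx[(y + 1)^2] = 2·y'(y + 1)
  d/dx[-36] = 0

The pieces without y' make up ∂F/∂x and the coefficient of y' is ∂F/∂y:
  ∂F/∂x = 2x + 8,
  ∂F/∂y = 2y + 2.

Since d/dx[F] = ∂F/∂x + (∂F/∂y)·y' = 0, solve for y':
  (∂F/∂y)·y' = -∂F/∂x
  dy/dx = -(∂F/∂x)/(∂F/∂y) = -(2x + 8)/(2y + 2) = (-x - 4)/(y + 1)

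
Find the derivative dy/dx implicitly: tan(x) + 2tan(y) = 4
Apply d/dx to both sides, remembering that y depends on x. Each occurrence of y therefore brings in a y' = dy/dx via the chain rule.

With F(x, y) equal to the left-hand side minus the right, differentiate F term by term:
  d/dx[tan(x)] = tan(x)^2 + 1
  d/dx[2tan(y)] = 2·y'(tan(y)^2 + 1)
  d/dx[-4] = 0
Adding these up, d/dx[F] = 0 becomes
  (tan(x)^2 + 1) + (2tan(y)^2 + 2)·y' = 0,
so isolating y',
  dy/dx = -(tan(x)^2 + 1)/(2tan(y)^2 + 2) = -cos(y)^2/(2cos(x)^2)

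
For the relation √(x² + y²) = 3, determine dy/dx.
Take d/dx of both sides. Since y is implicitly a function of x, the chain rule attaches a y' = dy/dx factor whenever we differentiate through y.

Set F(x, y) = (left side) − (right side), so the curve is F = 0. Differentiating each term of F:
  d/dx[√(x^2 + y^2)] = (x + y·y')/√(x^2 + y^2)
  d/dx[-3] = 0

Collecting, the y'-free part is the partial derivative in x and the y' coefficient is the partial derivative in y:
  ∂F/∂x = x/√(x^2 + y^2)
  ∂F/∂y = y/√(x^2 + y^2)

so d/dx[F(x, y(x))] = ∂F/∂x + (∂F/∂y)·y' = 0. Rearranging,
  dy/dx = -(∂F/∂x)/(∂F/∂y) = -(x/√(x^2 + y^2))/(y/√(x^2 + y^2)) = -x/y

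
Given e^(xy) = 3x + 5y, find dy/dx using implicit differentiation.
Differentiate both sides with respect to x, treating y as y(x). By the chain rule, any term containing y contributes a factor of y' = dy/dx when we differentiate it.

Move every term to one side and write the relation as F(x, y) = 0. Term by term,
  d/dx[-3x] = -3
  d/dx[-5y] = -5·y'
  d/dx[e^(xy)] = (x·y' + y)·e^(xy)

The pieces without y' make up ∂F/∂x and the coefficient of y' is ∂F/∂y:
  ∂F/∂x = y·e^(xy) - 3,
  ∂F/∂y = x·e^(xy) - 5.

Since d/dx[F] = ∂F/∂x + (∂F/∂y)·y' = 0, solve for y':
  (∂F/∂y)·y' = -∂F/∂x
  dy/dx = -(∂F/∂x)/(∂F/∂y) = -(y·e^(xy) - 3)/(x·e^(xy) - 5) = (-y·e^(xy) + 3)/(x·e^(xy) - 5)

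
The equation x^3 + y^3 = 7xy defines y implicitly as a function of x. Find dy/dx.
Apply d/dx to both sides, remembering that y depends on x. Each occurrence of y therefore brings in a y' = dy/dx via the chain rule.

With F(x, y) equal to the left-hand side minus the right, differentiate F term by term:
  d/dx[x^3] = 3x^2
  d/dx[-7xy] = -7x·y' - 7y
  d/dx[y^3] = 3y^2·y'
Adding these up, d/dx[F] = 0 becomes
  (3x^2 - 7y) + (-7x + 3y^2)·y' = 0,
so isolating y',
  dy/dx = -(3x^2 - 7y)/(-7x + 3y^2) = (3x^2 - 7y)/(7x - 3y^2)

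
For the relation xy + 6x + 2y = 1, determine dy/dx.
Take d/dx of both sides. Since y is implicitly a function of x, the chain rule attaches a y' = dy/dx factor whenever we differentiate through y.

Set F(x, y) = (left side) − (right side), so the curve is F = 0. Differentiating each term of F:
  d/dx[xy] = x·y' + y
  d/dx[6x] = 6
  d/dx[2y] = 2·y'
  d/dx[-1] = 0

Collecting, the y'-free part is the partial derivative in x and the y' coefficient is the partial derivative in y:
  ∂F/∂x = y + 6
  ∂F/∂y = x + 2

so d/dx[F(x, y(x))] = ∂F/∂x + (∂F/∂y)·y' = 0. Rearranging,
  dy/dx = -(∂F/∂x)/(∂F/∂y) = -(y + 6)/(x + 2) = (-y - 6)/(x + 2)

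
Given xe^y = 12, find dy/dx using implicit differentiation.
Apply d/dx to both sides, remembering that y depends on x. Each occurrence of y therefore brings in a y' = dy/dx via the chain rule.

With F(x, y) equal to the left-hand side minus the right, differentiate F term by term:
  d/dx[x·e^(y)] = x·y'·e^(y) + e^(y)
  d/dx[-12] = 0
Adding these up, d/dx[F] = 0 becomes
  (e^(y)) + (x·e^(y))·y' = 0,
so isolating y',
  dy/dx = -(e^(y))/(x·e^(y)) = -1/x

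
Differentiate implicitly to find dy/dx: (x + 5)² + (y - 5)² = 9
Take d/dx of both sides. Since y is implicitly a function of x, the chain rule attaches a y' = dy/dx factor whenever we differentiate through y.

Set F(x, y) = (left side) − (right side), so the curve is F = 0. Differentiating each term of F:
  d/dx[(x + 5)^2] = 2x + 10
  d/dx[(y - 5)^2] = 2·y'(y - 5)
  d/dx[-9] = 0

Collecting, the y'-free part is the partial derivative in x and the y' coefficient is the partial derivative in y:
  ∂F/∂x = 2x + 10
  ∂F/∂y = 2y - 10

so d/dx[F(x, y(x))] = ∂F/∂x + (∂F/∂y)·y' = 0. Rearranging,
  dy/dx = -(∂F/∂x)/(∂F/∂y) = -(2x + 10)/(2y - 10) = (-x - 5)/(y - 5)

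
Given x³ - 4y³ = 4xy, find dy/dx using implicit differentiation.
Differentiate both sides with respect to x, treating y as y(x). By the chain rule, any term containing y contributes a factor of y' = dy/dx when we differentiate it.

Move every term to one side and write the relation as F(x, y) = 0. Term by term,
  d/dx[x^3] = 3x^2
  d/dx[-4xy] = -4x·y' - 4y
  d/dx[-4y^3] = -12y^2·y'

The pieces without y' make up ∂F/∂x and the coefficient of y' is ∂F/∂y:
  ∂F/∂x = 3x^2 - 4y,
  ∂F/∂y = -4x - 12y^2.

Since d/dx[F] = ∂F/∂x + (∂F/∂y)·y' = 0, solve for y':
  (∂F/∂y)·y' = -∂F/∂x
  dy/dx = -(∂F/∂x)/(∂F/∂y) = -(3x^2 - 4y)/(-4x - 12y^2) = (3x^2/4 - y)/(x + 3y^2)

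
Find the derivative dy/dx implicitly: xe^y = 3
Take d/dx of both sides. Since y is implicitly a function of x, the chain rule attaches a y' = dy/dx factor whenever we differentiate through y.

Set F(x, y) = (left side) − (right side), so the curve is F = 0. Differentiating each term of F:
  d/dx[x·e^(y)] = x·y'·e^(y) + e^(y)
  d/dx[-3] = 0

Collecting, the y'-free part is the partial derivative in x and the y' coefficient is the partial derivative in y:
  ∂F/∂x = e^(y)
  ∂F/∂y = x·e^(y)

so d/dx[F(x, y(x))] = ∂F/∂x + (∂F/∂y)·y' = 0. Rearranging,
  dy/dx = -(∂F/∂x)/(∂F/∂y) = -(e^(y))/(x·e^(y)) = -1/x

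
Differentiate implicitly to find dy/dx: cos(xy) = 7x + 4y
Take d/dx of both sides. Since y is implicitly a function of x, the chain rule attaches a y' = dy/dx factor whenever we differentiate through y.

Set F(x, y) = (left side) − (right side), so the curve is F = 0. Differentiating each term of F:
  d/dx[-7x] = -7
  d/dx[-4y] = -4·y'
  d/dx[cos(xy)] = -(x·y' + y)·sin(xy)

Collecting, the y'-free part is the partial derivative in x and the y' coefficient is the partial derivative in y:
  ∂F/∂x = -y·sin(xy) - 7
  ∂F/∂y = -x·sin(xy) - 4

so d/dx[F(x, y(x))] = ∂F/∂x + (∂F/∂y)·y' = 0. Rearranging,
  dy/dx = -(∂F/∂x)/(∂F/∂y) = -(-y·sin(xy) - 7)/(-x·sin(xy) - 4) = -(y·sin(xy) + 7)/(x·sin(xy) + 4)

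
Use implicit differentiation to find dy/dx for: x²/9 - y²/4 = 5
Differentiate both sides with respect to x, treating y as y(x). By the chain rule, any term containing y contributes a factor of y' = dy/dx when we differentiate it.

Move every term to one side and write the relation as F(x, y) = 0. Term by term,
  d/dx[x^2/9] = 2x/9
  d/dx[-y^2/4] = -y·y'/2
  d/dx[-5] = 0

The pieces without y' make up ∂F/∂x and the coefficient of y' is ∂F/∂y:
  ∂F/∂x = 2x/9,
  ∂F/∂y = -y/2.

Since d/dx[F] = ∂F/∂x + (∂F/∂y)·y' = 0, solve for y':
  (∂F/∂y)·y' = -∂F/∂x
  dy/dx = -(∂F/∂x)/(∂F/∂y) = -(2x/9)/(-y/2) = 4x/(9y)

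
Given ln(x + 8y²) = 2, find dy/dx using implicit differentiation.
Differentiate both sides with respect to x, treating y as y(x). By the chain rule, any term containing y contributes a factor of y' = dy/dx when we differentiate it.

Move every term to one side and write the relation as F(x, y) = 0. Term by term,
  d/dx[ln(x + 8y^2)] = (16y·y' + 1)/(x + 8y^2)
  d/dx[-2] = 0

The pieces without y' make up ∂F/∂x and the coefficient of y' is ∂F/∂y:
  ∂F/∂x = 1/(x + 8y^2),
  ∂F/∂y = 16y/(x + 8y^2).

Since d/dx[F] = ∂F/∂x + (∂F/∂y)·y' = 0, solve for y':
  (∂F/∂y)·y' = -∂F/∂x
  dy/dx = -(∂F/∂x)/(∂F/∂y) = -(1/(x + 8y^2))/(16y/(x + 8y^2)) = -1/(16y)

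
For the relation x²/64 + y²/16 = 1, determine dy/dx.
Apply d/dx to both sides, remembering that y depends on x. Each occurrence of y therefore brings in a y' = dy/dx via the chain rule.

With F(x, y) equal to the left-hand side minus the right, differentiate F term by term:
  d/dx[x^2/64] = x/32
  d/dx[y^2/16] = y·y'/8
  d/dx[-1] = 0
Adding these up, d/dx[F] = 0 becomes
  (x/32) + (y/8)·y' = 0,
so isolating y',
  dy/dx = -(x/32)/(y/8) = -x/(4y)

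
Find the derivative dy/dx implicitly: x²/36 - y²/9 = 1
Take d/dx of both sides. Since y is implicitly a function of x, the chain rule attaches a y' = dy/dx factor whenever we differentiate through y.

Set F(x, y) = (left side) − (right side), so the curve is F = 0. Differentiating each term of F:
  d/dx[x^2/36] = x/18
  d/dx[-y^2/9] = -2y·y'/9
  d/dx[-1] = 0

Collecting, the y'-free part is the partial derivative in x and the y' coefficient is the partial derivative in y:
  ∂F/∂x = x/18
  ∂F/∂y = -2y/9

so d/dx[F(x, y(x))] = ∂F/∂x + (∂F/∂y)·y' = 0. Rearranging,
  dy/dx = -(∂F/∂x)/(∂F/∂y) = -(x/18)/(-2y/9) = x/(4y)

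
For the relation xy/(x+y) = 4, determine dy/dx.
Differentiate the relation implicitly: treat y = y(x) and apply the chain rule, so every y-derivative picks up a y' = dy/dx factor.

With everything moved to the left-hand side, differentiate term by term:
  d/dx[xy/(x + y)] = xy(-y' - 1)/(x + y)^2 + x·y'/(x + y) + y/(x + y)
  d/dx[-4] = 0

Separating the contributions that come from x directly and those that come through y:
  without y':      -xy/(x + y)^2 + y/(x + y)
  multiplying y':  -xy/(x + y)^2 + x/(x + y)

so (-xy/(x + y)^2 + y/(x + y)) + (-xy/(x + y)^2 + x/(x + y))·y' = 0, and therefore
  dy/dx = -(-xy/(x + y)^2 + y/(x + y))/(-xy/(x + y)^2 + x/(x + y))
        = -(y^2/(x + y)^2)/(x^2/(x + y)^2) = -y^2/x^2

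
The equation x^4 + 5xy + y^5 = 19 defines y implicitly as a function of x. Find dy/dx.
Apply d/dx to both sides, remembering that y depends on x. Each occurrence of y therefore brings in a y' = dy/dx via the chain rule.

With F(x, y) equal to the left-hand side minus the right, differentiate F term by term:
  d/dx[x^4] = 4x^3
  d/dx[5xy] = 5x·y' + 5y
  d/dx[y^5] = 5y^4·y'
  d/dx[-19] = 0
Adding these up, d/dx[F] = 0 becomes
  (4x^3 + 5y) + (5x + 5y^4)·y' = 0,
so isolating y',
  dy/dx = -(4x^3 + 5y)/(5x + 5y^4) = (-4x^3/5 - y)/(x + y^4)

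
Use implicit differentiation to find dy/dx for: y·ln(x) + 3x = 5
Differentiate the relation implicitly: treat y = y(x) and apply the chain rule, so every y-derivative picks up a y' = dy/dx factor.

With everything moved to the left-hand side, differentiate term by term:
  d/dx[3x] = 3
  d/dx[y·ln(x)] = y'·ln(x) + y/x
  d/dx[-5] = 0

Separating the contributions that come from x directly and those that come through y:
  without y':      3 + y/x
  multiplying y':  ln(x)

so (3 + y/x) + (ln(x))·y' = 0, and therefore
  dy/dx = -(3 + y/x)/(ln(x))
        = -((3x + y)/x)/(ln(x)) = (-3x - y)/(x·ln(x))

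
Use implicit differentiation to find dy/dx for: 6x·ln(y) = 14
Apply d/dx to both sides, remembering that y depends on x. Each occurrence of y therefore brings in a y' = dy/dx via the chain rule.

With F(x, y) equal to the left-hand side minus the right, differentiate F term by term:
  d/dx[6x·ln(y)] = 6x·y'/y + 6ln(y)
  d/dx[-14] = 0
Adding these up, d/dx[F] = 0 becomes
  (6ln(y)) + (6x/y)·y' = 0,
so isolating y',
  dy/dx = -(6ln(y))/(6x/y) = -y·ln(y)/x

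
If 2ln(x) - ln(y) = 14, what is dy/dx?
Differentiate the relation implicitly: treat y = y(x) and apply the chain rule, so every y-derivative picks up a y' = dy/dx factor.

With everything moved to the left-hand side, differentiate term by term:
  d/dx[2ln(x)] = 2/x
  d/dx[-ln(y)] = -y'/y
  d/dx[-14] = 0

Separating the contributions that come from x directly and those that come through y:
  without y':      2/x
  multiplying y':  -1/y

so (2/x) + (-1/y)·y' = 0, and therefore
  dy/dx = -(2/x)/(-1/y) = 2y/x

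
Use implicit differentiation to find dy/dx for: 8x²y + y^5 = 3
Differentiate both sides with respect to x, treating y as y(x). By the chain rule, any term containing y contributes a factor of y' = dy/dx when we differentiate it.

Move every term to one side and write the relation as F(x, y) = 0. Term by term,
  d/dx[8x^2y] = 8x^2·y' + 16xy
  d/dx[y^5] = 5y^4·y'
  d/dx[-3] = 0

The pieces without y' make up ∂F/∂x and the coefficient of y' is ∂F/∂y:
  ∂F/∂x = 16xy,
  ∂F/∂y = 8x^2 + 5y^4.

Since d/dx[F] = ∂F/∂x + (∂F/∂y)·y' = 0, solve for y':
  (∂F/∂y)·y' = -∂F/∂x
  dy/dx = -(∂F/∂x)/(∂F/∂y) = -(16xy)/(8x^2 + 5y^4) = -16xy/(8x^2 + 5y^4)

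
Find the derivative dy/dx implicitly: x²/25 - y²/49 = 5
Differentiate the relation implicitly: treat y = y(x) and apply the chain rule, so every y-derivative picks up a y' = dy/dx factor.

With everything moved to the left-hand side, differentiate term by term:
  d/dx[x^2/25] = 2x/25
  d/dx[-y^2/49] = -2y·y'/49
  d/dx[-5] = 0

Separating the contributions that come from x directly and those that come through y:
  without y':      2x/25
  multiplying y':  -2y/49

so (2x/25) + (-2y/49)·y' = 0, and therefore
  dy/dx = -(2x/25)/(-2y/49) = 49x/(25y)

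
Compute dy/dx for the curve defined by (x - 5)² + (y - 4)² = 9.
Differentiate the relation implicitly: treat y = y(x) and apply the chain rule, so every y-derivative picks up a y' = dy/dx factor.

With everything moved to the left-hand side, differentiate term by term:
  d/dx[(x - 5)^2] = 2x - 10
  d/dx[(y - 4)^2] = 2·y'(y - 4)
  d/dx[-9] = 0

Separating the contributions that come from x directly and those that come through y:
  without y':      2x - 10
  multiplying y':  2y - 8

so (2x - 10) + (2y - 8)·y' = 0, and therefore
  dy/dx = -(2x - 10)/(2y - 8) = (5 - x)/(y - 4)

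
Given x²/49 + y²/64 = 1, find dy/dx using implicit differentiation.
Take d/dx of both sides. Since y is implicitly a function of x, the chain rule attaches a y' = dy/dx factor whenever we differentiate through y.

Set F(x, y) = (left side) − (right side), so the curve is F = 0. Differentiating each term of F:
  d/dx[x^2/49] = 2x/49
  d/dx[y^2/64] = y·y'/32
  d/dx[-1] = 0

Collecting, the y'-free part is the partial derivative in x and the y' coefficient is the partial derivative in y:
  ∂F/∂x = 2x/49
  ∂F/∂y = y/32

so d/dx[F(x, y(x))] = ∂F/∂x + (∂F/∂y)·y' = 0. Rearranging,
  dy/dx = -(∂F/∂x)/(∂F/∂y) = -(2x/49)/(y/32) = -64x/(49y)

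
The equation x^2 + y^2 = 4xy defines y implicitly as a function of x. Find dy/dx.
Apply d/dx to both sides, remembering that y depends on x. Each occurrence of y therefore brings in a y' = dy/dx via the chain rule.

With F(x, y) equal to the left-hand side minus the right, differentiate F term by term:
  d/dx[x^2] = 2x
  d/dx[-4xy] = -4x·y' - 4y
  d/dx[y^2] = 2y·y'
Adding these up, d/dx[F] = 0 becomes
  (2x - 4y) + (-4x + 2y)·y' = 0,
so isolating y',
  dy/dx = -(2x - 4y)/(-4x + 2y) = (x - 2y)/(2x - y)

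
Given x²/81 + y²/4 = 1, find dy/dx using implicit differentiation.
Differentiate both sides with respect to x, treating y as y(x). By the chain rule, any term containing y contributes a factor of y' = dy/dx when we differentiate it.

Move every term to one side and write the relation as F(x, y) = 0. Term by term,
  d/dx[x^2/81] = 2x/81
  d/dx[y^2/4] = y·y'/2
  d/dx[-1] = 0

The pieces without y' make up ∂F/∂x and the coefficient of y' is ∂F/∂y:
  ∂F/∂x = 2x/81,
  ∂F/∂y = y/2.

Since d/dx[F] = ∂F/∂x + (∂F/∂y)·y' = 0, solve for y':
  (∂F/∂y)·y' = -∂F/∂x
  dy/dx = -(∂F/∂x)/(∂F/∂y) = -(2x/81)/(y/2) = -4x/(81y)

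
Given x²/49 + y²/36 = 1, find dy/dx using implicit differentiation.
Take d/dx of both sides. Since y is implicitly a function of x, the chain rule attaches a y' = dy/dx factor whenever we differentiate through y.

Set F(x, y) = (left side) − (right side), so the curve is F = 0. Differentiating each term of F:
  d/dx[x^2/49] = 2x/49
  d/dx[y^2/36] = y·y'/18
  d/dx[-1] = 0

Collecting, the y'-free part is the partial derivative in x and the y' coefficient is the partial derivative in y:
  ∂F/∂x = 2x/49
  ∂F/∂y = y/18

so d/dx[F(x, y(x))] = ∂F/∂x + (∂F/∂y)·y' = 0. Rearranging,
  dy/dx = -(∂F/∂x)/(∂F/∂y) = -(2x/49)/(y/18) = -36x/(49y)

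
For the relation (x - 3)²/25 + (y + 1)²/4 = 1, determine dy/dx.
Differentiate both sides with respect to x, treating y as y(x). By the chain rule, any term containing y contributes a factor of y' = dy/dx when we differentiate it.

Move every term to one side and write the relation as F(x, y) = 0. Term by term,
  d/dx[(x - 3)^2/25] = 2x/25 - 6/25
  d/dx[(y + 1)^2/4] = y'(y + 1)/2
  d/dx[-1] = 0

The pieces without y' make up ∂F/∂x and the coefficient of y' is ∂F/∂y:
  ∂F/∂x = 2x/25 - 6/25,
  ∂F/∂y = y/2 + 1/2.

Since d/dx[F] = ∂F/∂x + (∂F/∂y)·y' = 0, solve for y':
  (∂F/∂y)·y' = -∂F/∂x
  dy/dx = -(∂F/∂x)/(∂F/∂y) = -(2x/25 - 6/25)/(y/2 + 1/2)
        = -(2(x - 3)/25)/((y + 1)/2) = 4(3 - x)/(25(y + 1))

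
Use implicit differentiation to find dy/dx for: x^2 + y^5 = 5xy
Take d/dx of both sides. Since y is implicitly a function of x, the chain rule attaches a y' = dy/dx factor whenever we differentiate through y.

Set F(x, y) = (left side) − (right side), so the curve is F = 0. Differentiating each term of F:
  d/dx[x^2] = 2x
  d/dx[-5xy] = -5x·y' - 5y
  d/dx[y^5] = 5y^4·y'

Collecting, the y'-free part is the partial derivative in x and the y' coefficient is the partial derivative in y:
  ∂F/∂x = 2x - 5y
  ∂F/∂y = -5x + 5y^4

so d/dx[F(x, y(x))] = ∂F/∂x + (∂F/∂y)·y' = 0. Rearranging,
  dy/dx = -(∂F/∂x)/(∂F/∂y) = -(2x - 5y)/(-5x + 5y^4) = (2x/5 - y)/(x - y^4)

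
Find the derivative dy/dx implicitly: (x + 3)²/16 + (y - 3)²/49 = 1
Apply d/dx to both sides, remembering that y depends on x. Each occurrence of y therefore brings in a y' = dy/dx via the chain rule.

With F(x, y) equal to the left-hand side minus the right, differentiate F term by term:
  d/dx[(x + 3)^2/16] = x/8 + 3/8
  d/dx[(y - 3)^2/49] = 2·y'(y - 3)/49
  d/dx[-1] = 0
Adding these up, d/dx[F] = 0 becomes
  (x/8 + 3/8) + (2y/49 - 6/49)·y' = 0,
so isolating y',
  dy/dx = -(x/8 + 3/8)/(2y/49 - 6/49)
        = -((x + 3)/8)/(2(y - 3)/49) = 49(-x - 3)/(16(y - 3))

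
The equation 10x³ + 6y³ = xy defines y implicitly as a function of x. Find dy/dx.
Differentiate both sides with respect to x, treating y as y(x). By the chain rule, any term containing y contributes a factor of y' = dy/dx when we differentiate it.

Move every term to one side and write the relation as F(x, y) = 0. Term by term,
  d/dx[10x^3] = 30x^2
  d/dx[-xy] = -x·y' - y
  d/dx[6y^3] = 18y^2·y'

The pieces without y' make up ∂F/∂x and the coefficient of y' is ∂F/∂y:
  ∂F/∂x = 30x^2 - y,
  ∂F/∂y = -x + 18y^2.

Since d/dx[F] = ∂F/∂x + (∂F/∂y)·y' = 0, solve for y':
  (∂F/∂y)·y' = -∂F/∂x
  dy/dx = -(∂F/∂x)/(∂F/∂y) = -(30x^2 - y)/(-x + 18y^2) = (30x^2 - y)/(x - 18y^2)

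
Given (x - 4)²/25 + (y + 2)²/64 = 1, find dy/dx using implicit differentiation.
Apply d/dx to both sides, remembering that y depends on x. Each occurrence of y therefore brings in a y' = dy/dx via the chain rule.

With F(x, y) equal to the left-hand side minus the right, differentiate F term by term:
  d/dx[(x - 4)^2/25] = 2x/25 - 8/25
  d/dx[(y + 2)^2/64] = y'(y + 2)/32
  d/dx[-1] = 0
Adding these up, d/dx[F] = 0 becomes
  (2x/25 - 8/25) + (y/32 + 1/16)·y' = 0,
so isolating y',
  dy/dx = -(2x/25 - 8/25)/(y/32 + 1/16)
        = -(2(x - 4)/25)/((y + 2)/32) = 64(4 - x)/(25(y + 2))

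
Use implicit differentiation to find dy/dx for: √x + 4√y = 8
Differentiate the relation implicitly: treat y = y(x) and apply the chain rule, so every y-derivative picks up a y' = dy/dx factor.

With everything moved to the left-hand side, differentiate term by term:
  d/dx[√(x)] = 1/(2√(x))
  d/dx[4√(y)] = 2·y'/√(y)
  d/dx[-8] = 0

Separating the contributions that come from x directly and those that come through y:
  without y':      1/(2√(x))
  multiplying y':  2/√(y)

so (1/(2√(x))) + (2/√(y))·y' = 0, and therefore
  dy/dx = -(1/(2√(x)))/(2/√(y)) = -√(y)/(4√(x))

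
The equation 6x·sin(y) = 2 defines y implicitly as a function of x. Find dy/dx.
Apply d/dx to both sides, remembering that y depends on x. Each occurrence of y therefore brings in a y' = dy/dx via the chain rule.

With F(x, y) equal to the left-hand side minus the right, differentiate F term by term:
  d/dx[6x·sin(y)] = 6x·y'·cos(y) + 6sin(y)
  d/dx[-2] = 0
Adding these up, d/dx[F] = 0 becomes
  (6sin(y)) + (6x·cos(y))·y' = 0,
so isolating y',
  dy/dx = -(6sin(y))/(6x·cos(y)) = -tan(y)/x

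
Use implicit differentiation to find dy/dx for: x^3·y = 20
Take d/dx of both sides. Since y is implicitly a function of x, the chain rule attaches a y' = dy/dx factor whenever we differentiate through y.

Set F(x, y) = (left side) − (right side), so the curve is F = 0. Differentiating each term of F:
  d/dx[x^3y] = x^3·y' + 3x^2y
  d/dx[-20] = 0

Collecting, the y'-free part is the partial derivative in x and the y' coefficient is the partial derivative in y:
  ∂F/∂x = 3x^2y
  ∂F/∂y = x^3

so d/dx[F(x, y(x))] = ∂F/∂x + (∂F/∂y)·y' = 0. Rearranging,
  dy/dx = -(∂F/∂x)/(∂F/∂y) = -(3x^2y)/(x^3) = -3y/x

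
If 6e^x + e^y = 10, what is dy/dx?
Differentiate both sides with respect to x, treating y as y(x). By the chain rule, any term containing y contributes a factor of y' = dy/dx when we differentiate it.

Move every term to one side and write the relation as F(x, y) = 0. Term by term,
  d/dx[6e^(x)] = 6e^(x)
  d/dx[e^(y)] = y'·e^(y)
  d/dx[-10] = 0

The pieces without y' make up ∂F/∂x and the coefficient of y' is ∂F/∂y:
  ∂F/∂x = 6e^(x),
  ∂F/∂y = e^(y).

Since d/dx[F] = ∂F/∂x + (∂F/∂y)·y' = 0, solve for y':
  (∂F/∂y)·y' = -∂F/∂x
  dy/dx = -(∂F/∂x)/(∂F/∂y) = -(6e^(x))/(e^(y)) = -6e^(x - y)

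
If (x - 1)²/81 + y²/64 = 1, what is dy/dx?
Differentiate the relation implicitly: treat y = y(x) and apply the chain rule, so every y-derivative picks up a y' = dy/dx factor.

With everything moved to the left-hand side, differentiate term by term:
  d/dx[y^2/64] = y·y'/32
  d/dx[(x - 1)^2/81] = 2x/81 - 2/81
  d/dx[-1] = 0

Separating the contributions that come from x directly and those that come through y:
  without y':      2x/81 - 2/81
  multiplying y':  y/32

so (2x/81 - 2/81) + (y/32)·y' = 0, and therefore
  dy/dx = -(2x/81 - 2/81)/(y/32)
        = -(2(x - 1)/81)/(y/32) = 64(1 - x)/(81y)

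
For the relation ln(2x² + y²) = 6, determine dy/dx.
Take d/dx of both sides. Since y is implicitly a function of x, the chain rule attaches a y' = dy/dx factor whenever we differentiate through y.

Set F(x, y) = (left side) − (right side), so the curve is F = 0. Differentiating each term of F:
  d/dx[ln(2x^2 + y^2)] = (4x + 2y·y')/(2x^2 + y^2)
  d/dx[-6] = 0

Collecting, the y'-free part is the partial derivative in x and the y' coefficient is the partial derivative in y:
  ∂F/∂x = 4x/(2x^2 + y^2)
  ∂F/∂y = 2y/(2x^2 + y^2)

so d/dx[F(x, y(x))] = ∂F/∂x + (∂F/∂y)·y' = 0. Rearranging,
  dy/dx = -(∂F/∂x)/(∂F/∂y) = -(4x/(2x^2 + y^2))/(2y/(2x^2 + y^2)) = -2x/y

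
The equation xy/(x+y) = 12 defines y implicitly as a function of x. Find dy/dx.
Differentiate both sides with respect to x, treating y as y(x). By the chain rule, any term containing y contributes a factor of y' = dy/dx when we differentiate it.

Move every term to one side and write the relation as F(x, y) = 0. Term by term,
  d/dx[xy/(x + y)] = xy(-y' - 1)/(x + y)^2 + x·y'/(x + y) + y/(x + y)
  d/dx[-12] = 0

The pieces without y' make up ∂F/∂x and the coefficient of y' is ∂F/∂y:
  ∂F/∂x = -xy/(x + y)^2 + y/(x + y),
  ∂F/∂y = -xy/(x + y)^2 + x/(x + y).

Since d/dx[F] = ∂F/∂x + (∂F/∂y)·y' = 0, solve for y':
  (∂F/∂y)·y' = -∂F/∂x
  dy/dx = -(∂F/∂x)/(∂F/∂y) = -(-xy/(x + y)^2 + y/(x + y))/(-xy/(x + y)^2 + x/(x + y))
        = -(y^2/(x + y)^2)/(x^2/(x + y)^2) = -y^2/x^2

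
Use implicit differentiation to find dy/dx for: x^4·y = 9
Apply d/dx to both sides, remembering that y depends on x. Each occurrence of y therefore brings in a y' = dy/dx via the chain rule.

With F(x, y) equal to the left-hand side minus the right, differentiate F term by term:
  d/dx[x^4y] = x^4·y' + 4x^3y
  d/dx[-9] = 0
Adding these up, d/dx[F] = 0 becomes
  (4x^3y) + (x^4)·y' = 0,
so isolating y',
  dy/dx = -(4x^3y)/(x^4) = -4y/x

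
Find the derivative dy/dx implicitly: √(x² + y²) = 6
Take d/dx of both sides. Since y is implicitly a function of x, the chain rule attaches a y' = dy/dx factor whenever we differentiate through y.

Set F(x, y) = (left side) − (right side), so the curve is F = 0. Differentiating each term of F:
  d/dx[√(x^2 + y^2)] = (x + y·y')/√(x^2 + y^2)
  d/dx[-6] = 0

Collecting, the y'-free part is the partial derivative in x and the y' coefficient is the partial derivative in y:
  ∂F/∂x = x/√(x^2 + y^2)
  ∂F/∂y = y/√(x^2 + y^2)

so d/dx[F(x, y(x))] = ∂F/∂x + (∂F/∂y)·y' = 0. Rearranging,
  dy/dx = -(∂F/∂x)/(∂F/∂y) = -(x/√(x^2 + y^2))/(y/√(x^2 + y^2)) = -x/y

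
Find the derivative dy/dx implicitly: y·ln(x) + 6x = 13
Apply d/dx to both sides, remembering that y depends on x. Each occurrence of y therefore brings in a y' = dy/dx via the chain rule.

With F(x, y) equal to the left-hand side minus the right, differentiate F term by term:
  d/dx[6x] = 6
  d/dx[y·ln(x)] = y'·ln(x) + y/x
  d/dx[-13] = 0
Adding these up, d/dx[F] = 0 becomes
  (6 + y/x) + (ln(x))·y' = 0,
so isolating y',
  dy/dx = -(6 + y/x)/(ln(x))
        = -((6x + y)/x)/(ln(x)) = (-6x - y)/(x·ln(x))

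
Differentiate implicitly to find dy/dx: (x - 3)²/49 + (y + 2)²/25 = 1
Take d/dx of both sides. Since y is implicitly a function of x, the chain rule attaches a y' = dy/dx factor whenever we differentiate through y.

Set F(x, y) = (left side) − (right side), so the curve is F = 0. Differentiating each term of F:
  d/dx[(x - 3)^2/49] = 2x/49 - 6/49
  d/dx[(y + 2)^2/25] = 2·y'(y + 2)/25
  d/dx[-1] = 0

Collecting, the y'-free part is the partial derivative in x and the y' coefficient is the partial derivative in y:
  ∂F/∂x = 2x/49 - 6/49
  ∂F/∂y = 2y/25 + 4/25

so d/dx[F(x, y(x))] = ∂F/∂x + (∂F/∂y)·y' = 0. Rearranging,
  dy/dx = -(∂F/∂x)/(∂F/∂y) = -(2x/49 - 6/49)/(2y/25 + 4/25)
        = -(2(x - 3)/49)/(2(y + 2)/25) = 25(3 - x)/(49(y + 2))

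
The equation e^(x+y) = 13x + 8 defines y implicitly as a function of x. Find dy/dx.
Differentiate both sides with respect to x, treating y as y(x). By the chain rule, any term containing y contributes a factor of y' = dy/dx when we differentiate it.

Move every term to one side and write the relation as F(x, y) = 0. Term by term,
  d/dx[-13x] = -13
  d/dx[e^(x + y)] = (y' + 1)·e^(x + y)
  d/dx[-8] = 0

The pieces without y' make up ∂F/∂x and the coefficient of y' is ∂F/∂y:
  ∂F/∂x = e^(x + y) - 13,
  ∂F/∂y = e^(x + y).

Since d/dx[F] = ∂F/∂x + (∂F/∂y)·y' = 0, solve for y':
  (∂F/∂y)·y' = -∂F/∂x
  dy/dx = -(∂F/∂x)/(∂F/∂y) = -(e^(x + y) - 13)/(e^(x + y)) = 13e^(-x - y) - 1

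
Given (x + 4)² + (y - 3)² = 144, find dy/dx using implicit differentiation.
Take d/dx of both sides. Since y is implicitly a function of x, the chain rule attaches a y' = dy/dx factor whenever we differentiate through y.

Set F(x, y) = (left side) − (right side), so the curve is F = 0. Differentiating each term of F:
  d/dx[(x + 4)^2] = 2x + 8
  d/dx[(y - 3)^2] = 2·y'(y - 3)
  d/dx[-144] = 0

Collecting, the y'-free part is the partial derivative in x and the y' coefficient is the partial derivative in y:
  ∂F/∂x = 2x + 8
  ∂F/∂y = 2y - 6

so d/dx[F(x, y(x))] = ∂F/∂x + (∂F/∂y)·y' = 0. Rearranging,
  dy/dx = -(∂F/∂x)/(∂F/∂y) = -(2x + 8)/(2y - 6) = (-x - 4)/(y - 3)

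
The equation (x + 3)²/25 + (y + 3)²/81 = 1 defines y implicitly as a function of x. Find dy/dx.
Take d/dx of both sides. Since y is implicitly a function of x, the chain rule attaches a y' = dy/dx factor whenever we differentiate through y.

Set F(x, y) = (left side) − (right side), so the curve is F = 0. Differentiating each term of F:
  d/dx[(x + 3)^2/25] = 2x/25 + 6/25
  d/dx[(y + 3)^2/81] = 2·y'(y + 3)/81
  d/dx[-1] = 0

Collecting, the y'-free part is the partial derivative in x and the y' coefficient is the partial derivative in y:
  ∂F/∂x = 2x/25 + 6/25
  ∂F/∂y = 2y/81 + 2/27

so d/dx[F(x, y(x))] = ∂F/∂x + (∂F/∂y)·y' = 0. Rearranging,
  dy/dx = -(∂F/∂x)/(∂F/∂y) = -(2x/25 + 6/25)/(2y/81 + 2/27)
        = -(2(x + 3)/25)/(2(y + 3)/81) = 81(-x - 3)/(25(y + 3))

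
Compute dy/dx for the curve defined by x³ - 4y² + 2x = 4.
Differentiate both sides with respect to x, treating y as y(x). By the chain rule, any term containing y contributes a factor of y' = dy/dx when we differentiate it.

Move every term to one side and write the relation as F(x, y) = 0. Term by term,
  d/dx[x^3] = 3x^2
  d/dx[2x] = 2
  d/dx[-4y^2] = -8y·y'
  d/dx[-4] = 0

The pieces without y' make up ∂F/∂x and the coefficient of y' is ∂F/∂y:
  ∂F/∂x = 3x^2 + 2,
  ∂F/∂y = -8y.

Since d/dx[F] = ∂F/∂x + (∂F/∂y)·y' = 0, solve for y':
  (∂F/∂y)·y' = -∂F/∂x
  dy/dx = -(∂F/∂x)/(∂F/∂y) = -(3x^2 + 2)/(-8y) = (3x^2 + 2)/(8y)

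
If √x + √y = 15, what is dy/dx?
Differentiate both sides with respect to x, treating y as y(x). By the chain rule, any term containing y contributes a factor of y' = dy/dx when we differentiate it.

Move every term to one side and write the relation as F(x, y) = 0. Term by term,
  d/dx[√(x)] = 1/(2√(x))
  d/dx[√(y)] = y'/(2√(y))
  d/dx[-15] = 0

The pieces without y' make up ∂F/∂x and the coefficient of y' is ∂F/∂y:
  ∂F/∂x = 1/(2√(x)),
  ∂F/∂y = 1/(2√(y)).

Since d/dx[F] = ∂F/∂x + (∂F/∂y)·y' = 0, solve for y':
  (∂F/∂y)·y' = -∂F/∂x
  dy/dx = -(∂F/∂x)/(∂F/∂y) = -(1/(2√(x)))/(1/(2√(y))) = -√(y)/√(x)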